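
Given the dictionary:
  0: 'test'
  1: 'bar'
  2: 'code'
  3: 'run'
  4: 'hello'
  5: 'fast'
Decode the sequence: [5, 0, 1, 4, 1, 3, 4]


Look up each index in the dictionary:
  5 -> 'fast'
  0 -> 'test'
  1 -> 'bar'
  4 -> 'hello'
  1 -> 'bar'
  3 -> 'run'
  4 -> 'hello'

Decoded: "fast test bar hello bar run hello"


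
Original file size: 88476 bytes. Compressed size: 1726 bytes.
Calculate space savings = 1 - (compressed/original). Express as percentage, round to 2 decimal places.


ratio = compressed/original = 1726/88476 = 0.019508
savings = 1 - ratio = 1 - 0.019508 = 0.980492
as a percentage: 0.980492 * 100 = 98.05%

Space savings = 1 - 1726/88476 = 98.05%


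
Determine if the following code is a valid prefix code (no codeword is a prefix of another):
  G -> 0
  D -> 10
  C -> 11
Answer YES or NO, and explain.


Checking each pair (does one codeword prefix another?):
  G='0' vs D='10': no prefix
  G='0' vs C='11': no prefix
  D='10' vs G='0': no prefix
  D='10' vs C='11': no prefix
  C='11' vs G='0': no prefix
  C='11' vs D='10': no prefix
No violation found over all pairs.

YES -- this is a valid prefix code. No codeword is a prefix of any other codeword.


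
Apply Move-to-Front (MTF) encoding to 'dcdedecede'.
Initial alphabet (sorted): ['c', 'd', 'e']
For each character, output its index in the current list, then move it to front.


MTF encoding:
'd': index 1 in ['c', 'd', 'e'] -> ['d', 'c', 'e']
'c': index 1 in ['d', 'c', 'e'] -> ['c', 'd', 'e']
'd': index 1 in ['c', 'd', 'e'] -> ['d', 'c', 'e']
'e': index 2 in ['d', 'c', 'e'] -> ['e', 'd', 'c']
'd': index 1 in ['e', 'd', 'c'] -> ['d', 'e', 'c']
'e': index 1 in ['d', 'e', 'c'] -> ['e', 'd', 'c']
'c': index 2 in ['e', 'd', 'c'] -> ['c', 'e', 'd']
'e': index 1 in ['c', 'e', 'd'] -> ['e', 'c', 'd']
'd': index 2 in ['e', 'c', 'd'] -> ['d', 'e', 'c']
'e': index 1 in ['d', 'e', 'c'] -> ['e', 'd', 'c']


Output: [1, 1, 1, 2, 1, 1, 2, 1, 2, 1]


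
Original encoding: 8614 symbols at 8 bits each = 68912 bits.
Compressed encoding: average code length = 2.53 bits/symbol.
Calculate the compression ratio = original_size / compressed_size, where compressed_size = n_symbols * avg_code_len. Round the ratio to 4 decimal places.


original_size = n_symbols * orig_bits = 8614 * 8 = 68912 bits
compressed_size = n_symbols * avg_code_len = 8614 * 2.53 = 21793.42 bits
ratio = original_size / compressed_size = 68912 / 21793.42 = 3.1621

Compression ratio = 3.1621


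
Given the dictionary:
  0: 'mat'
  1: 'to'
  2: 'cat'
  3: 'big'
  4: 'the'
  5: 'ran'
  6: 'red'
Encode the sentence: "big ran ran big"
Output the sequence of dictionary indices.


Look up each word in the dictionary:
  'big' -> 3
  'ran' -> 5
  'ran' -> 5
  'big' -> 3

Encoded: [3, 5, 5, 3]


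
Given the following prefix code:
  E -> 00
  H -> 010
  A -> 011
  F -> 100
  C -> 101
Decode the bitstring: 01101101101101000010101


Decoding step by step:
Bits 011 -> A
Bits 011 -> A
Bits 011 -> A
Bits 011 -> A
Bits 010 -> H
Bits 00 -> E
Bits 010 -> H
Bits 101 -> C


Decoded message: AAAAHEHC


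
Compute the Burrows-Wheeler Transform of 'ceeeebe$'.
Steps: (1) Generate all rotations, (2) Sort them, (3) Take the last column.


Rotations (sorted):
  0: $ceeeebe -> last char: e
  1: be$ceeee -> last char: e
  2: ceeeebe$ -> last char: $
  3: e$ceeeeb -> last char: b
  4: ebe$ceee -> last char: e
  5: eebe$cee -> last char: e
  6: eeebe$ce -> last char: e
  7: eeeebe$c -> last char: c


BWT = ee$beeec


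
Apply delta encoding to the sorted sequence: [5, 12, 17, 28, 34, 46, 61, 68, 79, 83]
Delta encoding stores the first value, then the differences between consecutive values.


First value: 5
Deltas:
  12 - 5 = 7
  17 - 12 = 5
  28 - 17 = 11
  34 - 28 = 6
  46 - 34 = 12
  61 - 46 = 15
  68 - 61 = 7
  79 - 68 = 11
  83 - 79 = 4


Delta encoded: [5, 7, 5, 11, 6, 12, 15, 7, 11, 4]


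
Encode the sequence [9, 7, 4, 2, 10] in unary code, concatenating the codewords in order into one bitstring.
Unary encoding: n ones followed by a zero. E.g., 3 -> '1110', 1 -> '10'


Encode each number as n ones followed by a terminating 0:
  9 -> 1111111110 (10 bits)
  7 -> 11111110 (8 bits)
  4 -> 11110 (5 bits)
  2 -> 110 (3 bits)
  10 -> 11111111110 (11 bits)
Total length = 10 + 8 + 5 + 3 + 11 = 37 bits.

Unary([9, 7, 4, 2, 10]) = 1111111110111111101111011011111111110 (37 bits)


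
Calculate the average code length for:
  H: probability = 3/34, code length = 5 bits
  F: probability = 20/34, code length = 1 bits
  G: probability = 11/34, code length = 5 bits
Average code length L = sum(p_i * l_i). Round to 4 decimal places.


Weighted contributions p_i * l_i:
  H: (3/34) * 5 = 15/34
  F: (20/34) * 1 = 20/34
  G: (11/34) * 5 = 55/34
Sum = (15 + 20 + 55)/34 = 90/34

L = 90/34 = 2.6471 bits/symbol


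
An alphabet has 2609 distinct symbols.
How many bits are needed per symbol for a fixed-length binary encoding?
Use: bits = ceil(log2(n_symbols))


log2(2609) = 11.3493
Bracket: 2^11 = 2048 < 2609 <= 2^12 = 4096
So ceil(log2(2609)) = 12

bits = ceil(log2(2609)) = ceil(11.3493) = 12 bits


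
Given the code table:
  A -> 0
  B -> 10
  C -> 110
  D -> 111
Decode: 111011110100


Decoding:
111 -> D
0 -> A
111 -> D
10 -> B
10 -> B
0 -> A


Result: DADBBA


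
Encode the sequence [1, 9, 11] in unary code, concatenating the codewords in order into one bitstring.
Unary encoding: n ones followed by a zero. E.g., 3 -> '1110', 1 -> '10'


Encode each number as n ones followed by a terminating 0:
  1 -> 10 (2 bits)
  9 -> 1111111110 (10 bits)
  11 -> 111111111110 (12 bits)
Total length = 2 + 10 + 12 = 24 bits.

Unary([1, 9, 11]) = 101111111110111111111110 (24 bits)


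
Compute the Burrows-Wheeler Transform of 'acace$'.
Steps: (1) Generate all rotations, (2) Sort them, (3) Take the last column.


Rotations (sorted):
  0: $acace -> last char: e
  1: acace$ -> last char: $
  2: ace$ac -> last char: c
  3: cace$a -> last char: a
  4: ce$aca -> last char: a
  5: e$acac -> last char: c


BWT = e$caac


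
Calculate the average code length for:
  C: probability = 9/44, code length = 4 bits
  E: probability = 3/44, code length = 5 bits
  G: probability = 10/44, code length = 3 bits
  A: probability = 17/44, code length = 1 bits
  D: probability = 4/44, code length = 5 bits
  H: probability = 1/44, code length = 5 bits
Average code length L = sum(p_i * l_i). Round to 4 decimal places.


Weighted contributions p_i * l_i:
  C: (9/44) * 4 = 36/44
  E: (3/44) * 5 = 15/44
  G: (10/44) * 3 = 30/44
  A: (17/44) * 1 = 17/44
  D: (4/44) * 5 = 20/44
  H: (1/44) * 5 = 5/44
Sum = (36 + 15 + 30 + 17 + 20 + 5)/44 = 123/44

L = 123/44 = 2.7955 bits/symbol


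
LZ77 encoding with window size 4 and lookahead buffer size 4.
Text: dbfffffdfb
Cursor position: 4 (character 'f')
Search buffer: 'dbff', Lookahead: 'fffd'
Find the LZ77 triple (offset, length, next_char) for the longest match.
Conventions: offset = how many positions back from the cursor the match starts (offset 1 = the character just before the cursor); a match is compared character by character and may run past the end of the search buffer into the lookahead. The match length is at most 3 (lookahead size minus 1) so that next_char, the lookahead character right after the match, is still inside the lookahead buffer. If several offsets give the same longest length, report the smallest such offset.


Try each offset into the search buffer:
  offset=1 (pos 3, char 'f'): match length 3
  offset=2 (pos 2, char 'f'): match length 3
  offset=3 (pos 1, char 'b'): match length 0
  offset=4 (pos 0, char 'd'): match length 0
Longest match has length 3, found at offsets 1, 2; take the smallest, offset 1.
next_char = character at position 4 + 3 = 7 -> 'd'

Best match: offset=1, length=3 (matching 'fff' starting at position 3)
LZ77 triple: (1, 3, 'd')


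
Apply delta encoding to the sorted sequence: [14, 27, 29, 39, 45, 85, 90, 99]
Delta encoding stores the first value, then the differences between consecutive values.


First value: 14
Deltas:
  27 - 14 = 13
  29 - 27 = 2
  39 - 29 = 10
  45 - 39 = 6
  85 - 45 = 40
  90 - 85 = 5
  99 - 90 = 9


Delta encoded: [14, 13, 2, 10, 6, 40, 5, 9]


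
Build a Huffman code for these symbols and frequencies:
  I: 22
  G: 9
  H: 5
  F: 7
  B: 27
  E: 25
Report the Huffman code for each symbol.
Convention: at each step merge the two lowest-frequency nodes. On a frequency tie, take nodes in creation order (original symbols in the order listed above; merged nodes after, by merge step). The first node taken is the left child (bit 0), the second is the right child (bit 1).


Huffman tree construction:
Step 1: Merge H(5) + F(7) = 12
Step 2: Merge G(9) + (H+F)(12) = 21
Step 3: Merge (G+(H+F))(21) + I(22) = 43
Step 4: Merge E(25) + B(27) = 52
Step 5: Merge ((G+(H+F))+I)(43) + (E+B)(52) = 95
Read each symbol's code off the tree from the root (left child = 0, right child = 1).

Codes:
  I: 01 (length 2)
  G: 000 (length 3)
  H: 0010 (length 4)
  F: 0011 (length 4)
  B: 11 (length 2)
  E: 10 (length 2)
Average code length: 223/95 = 2.3474 bits/symbol


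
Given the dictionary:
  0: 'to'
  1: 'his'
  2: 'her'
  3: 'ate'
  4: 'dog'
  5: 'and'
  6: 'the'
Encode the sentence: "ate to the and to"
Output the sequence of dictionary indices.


Look up each word in the dictionary:
  'ate' -> 3
  'to' -> 0
  'the' -> 6
  'and' -> 5
  'to' -> 0

Encoded: [3, 0, 6, 5, 0]


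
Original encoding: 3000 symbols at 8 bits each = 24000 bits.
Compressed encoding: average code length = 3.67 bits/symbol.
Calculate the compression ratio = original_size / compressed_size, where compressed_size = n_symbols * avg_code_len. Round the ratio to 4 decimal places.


original_size = n_symbols * orig_bits = 3000 * 8 = 24000 bits
compressed_size = n_symbols * avg_code_len = 3000 * 3.67 = 11010.0 bits
ratio = original_size / compressed_size = 24000 / 11010.0 = 2.1798

Compression ratio = 2.1798


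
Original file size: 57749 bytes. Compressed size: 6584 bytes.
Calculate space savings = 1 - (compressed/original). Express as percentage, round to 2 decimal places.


ratio = compressed/original = 6584/57749 = 0.114011
savings = 1 - ratio = 1 - 0.114011 = 0.885989
as a percentage: 0.885989 * 100 = 88.6%

Space savings = 1 - 6584/57749 = 88.6%


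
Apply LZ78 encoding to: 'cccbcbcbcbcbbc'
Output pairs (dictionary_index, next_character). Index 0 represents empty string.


LZ78 encoding steps:
Dictionary: {0: ''}
Step 1: w='' (idx 0), next='c' -> output (0, 'c'), add 'c' as idx 1
Step 2: w='c' (idx 1), next='c' -> output (1, 'c'), add 'cc' as idx 2
Step 3: w='' (idx 0), next='b' -> output (0, 'b'), add 'b' as idx 3
Step 4: w='c' (idx 1), next='b' -> output (1, 'b'), add 'cb' as idx 4
Step 5: w='cb' (idx 4), next='c' -> output (4, 'c'), add 'cbc' as idx 5
Step 6: w='b' (idx 3), next='c' -> output (3, 'c'), add 'bc' as idx 6
Step 7: w='b' (idx 3), next='b' -> output (3, 'b'), add 'bb' as idx 7
Step 8: w='c' (idx 1), end of input -> output (1, '')


Encoded: [(0, 'c'), (1, 'c'), (0, 'b'), (1, 'b'), (4, 'c'), (3, 'c'), (3, 'b'), (1, '')]


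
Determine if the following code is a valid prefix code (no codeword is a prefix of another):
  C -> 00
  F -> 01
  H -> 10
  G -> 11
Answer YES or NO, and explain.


Checking each pair (does one codeword prefix another?):
  C='00' vs F='01': no prefix
  C='00' vs H='10': no prefix
  C='00' vs G='11': no prefix
  F='01' vs C='00': no prefix
  F='01' vs H='10': no prefix
  F='01' vs G='11': no prefix
  H='10' vs C='00': no prefix
  H='10' vs F='01': no prefix
  H='10' vs G='11': no prefix
  G='11' vs C='00': no prefix
  G='11' vs F='01': no prefix
  G='11' vs H='10': no prefix
No violation found over all pairs.

YES -- this is a valid prefix code. No codeword is a prefix of any other codeword.


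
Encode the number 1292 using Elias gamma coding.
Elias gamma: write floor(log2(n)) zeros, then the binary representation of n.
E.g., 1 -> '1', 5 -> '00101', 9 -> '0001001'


num_bits = floor(log2(1292)) + 1 = 11
leading_zeros = num_bits - 1 = 10
binary(1292) = 10100001100

Elias gamma(1292) = '0000000000' + '10100001100' = 000000000010100001100 (21 bits)


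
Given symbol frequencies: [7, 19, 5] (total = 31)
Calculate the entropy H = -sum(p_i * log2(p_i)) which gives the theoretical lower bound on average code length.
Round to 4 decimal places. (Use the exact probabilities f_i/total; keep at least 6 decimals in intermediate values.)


Per-symbol terms -p_i * log2(p_i) with p_i = f_i/31:
  p = 7/31 = 0.225806: log2(p) = -2.146841, -p*log2(p) = 0.484771
  p = 19/31 = 0.612903: log2(p) = -0.706269, -p*log2(p) = 0.432874
  p = 5/31 = 0.161290: log2(p) = -2.632268, -p*log2(p) = 0.424559
H = 0.484771 + 0.432874 + 0.424559 = 1.342204

H = 1.3422 bits/symbol


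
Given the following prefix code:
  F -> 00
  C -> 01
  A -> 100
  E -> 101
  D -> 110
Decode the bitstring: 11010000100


Decoding step by step:
Bits 110 -> D
Bits 100 -> A
Bits 00 -> F
Bits 100 -> A


Decoded message: DAFA


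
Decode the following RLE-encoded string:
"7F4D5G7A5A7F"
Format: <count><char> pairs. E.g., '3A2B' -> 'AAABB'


Expanding each <count><char> pair:
  7F -> 'FFFFFFF'
  4D -> 'DDDD'
  5G -> 'GGGGG'
  7A -> 'AAAAAAA'
  5A -> 'AAAAA'
  7F -> 'FFFFFFF'

Decoded = FFFFFFFDDDDGGGGGAAAAAAAAAAAAFFFFFFF


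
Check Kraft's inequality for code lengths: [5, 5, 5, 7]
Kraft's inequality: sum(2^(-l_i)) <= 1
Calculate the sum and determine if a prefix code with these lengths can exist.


Sum = 2^(-5) + 2^(-5) + 2^(-5) + 2^(-7)
    = 0.03125 + 0.03125 + 0.03125 + 0.0078125
    = 13/128 = 0.1015625
Since 0.1015625 <= 1, Kraft's inequality IS satisfied.
A prefix code with these lengths CAN exist.

Kraft sum = 0.1015625. Satisfied.


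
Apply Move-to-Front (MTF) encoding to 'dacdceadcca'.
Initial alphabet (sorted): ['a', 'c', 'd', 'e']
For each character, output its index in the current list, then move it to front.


MTF encoding:
'd': index 2 in ['a', 'c', 'd', 'e'] -> ['d', 'a', 'c', 'e']
'a': index 1 in ['d', 'a', 'c', 'e'] -> ['a', 'd', 'c', 'e']
'c': index 2 in ['a', 'd', 'c', 'e'] -> ['c', 'a', 'd', 'e']
'd': index 2 in ['c', 'a', 'd', 'e'] -> ['d', 'c', 'a', 'e']
'c': index 1 in ['d', 'c', 'a', 'e'] -> ['c', 'd', 'a', 'e']
'e': index 3 in ['c', 'd', 'a', 'e'] -> ['e', 'c', 'd', 'a']
'a': index 3 in ['e', 'c', 'd', 'a'] -> ['a', 'e', 'c', 'd']
'd': index 3 in ['a', 'e', 'c', 'd'] -> ['d', 'a', 'e', 'c']
'c': index 3 in ['d', 'a', 'e', 'c'] -> ['c', 'd', 'a', 'e']
'c': index 0 in ['c', 'd', 'a', 'e'] -> ['c', 'd', 'a', 'e']
'a': index 2 in ['c', 'd', 'a', 'e'] -> ['a', 'c', 'd', 'e']


Output: [2, 1, 2, 2, 1, 3, 3, 3, 3, 0, 2]


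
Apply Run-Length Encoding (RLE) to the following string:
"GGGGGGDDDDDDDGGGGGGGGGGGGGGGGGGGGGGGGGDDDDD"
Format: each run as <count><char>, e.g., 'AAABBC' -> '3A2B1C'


Scanning runs left to right:
  i=0: run of 'G' x 6 -> '6G'
  i=6: run of 'D' x 7 -> '7D'
  i=13: run of 'G' x 25 -> '25G'
  i=38: run of 'D' x 5 -> '5D'

RLE = 6G7D25G5D


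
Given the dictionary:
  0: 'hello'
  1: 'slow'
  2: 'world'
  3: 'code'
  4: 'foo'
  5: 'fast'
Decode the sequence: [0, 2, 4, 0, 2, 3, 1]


Look up each index in the dictionary:
  0 -> 'hello'
  2 -> 'world'
  4 -> 'foo'
  0 -> 'hello'
  2 -> 'world'
  3 -> 'code'
  1 -> 'slow'

Decoded: "hello world foo hello world code slow"


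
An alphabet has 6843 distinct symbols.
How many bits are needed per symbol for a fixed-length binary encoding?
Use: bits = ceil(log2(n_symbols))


log2(6843) = 12.7404
Bracket: 2^12 = 4096 < 6843 <= 2^13 = 8192
So ceil(log2(6843)) = 13

bits = ceil(log2(6843)) = ceil(12.7404) = 13 bits


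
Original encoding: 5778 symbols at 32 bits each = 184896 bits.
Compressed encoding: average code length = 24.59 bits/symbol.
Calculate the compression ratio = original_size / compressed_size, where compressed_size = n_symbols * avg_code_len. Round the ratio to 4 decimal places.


original_size = n_symbols * orig_bits = 5778 * 32 = 184896 bits
compressed_size = n_symbols * avg_code_len = 5778 * 24.59 = 142081.02 bits
ratio = original_size / compressed_size = 184896 / 142081.02 = 1.3013

Compression ratio = 1.3013


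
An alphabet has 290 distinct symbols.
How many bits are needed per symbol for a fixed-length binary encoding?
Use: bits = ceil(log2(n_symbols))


log2(290) = 8.1799
Bracket: 2^8 = 256 < 290 <= 2^9 = 512
So ceil(log2(290)) = 9

bits = ceil(log2(290)) = ceil(8.1799) = 9 bits


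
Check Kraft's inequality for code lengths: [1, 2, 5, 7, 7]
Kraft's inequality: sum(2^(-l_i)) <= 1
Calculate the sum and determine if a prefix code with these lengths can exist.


Sum = 2^(-1) + 2^(-2) + 2^(-5) + 2^(-7) + 2^(-7)
    = 0.5 + 0.25 + 0.03125 + 0.0078125 + 0.0078125
    = 102/128 = 0.796875
Since 0.796875 <= 1, Kraft's inequality IS satisfied.
A prefix code with these lengths CAN exist.

Kraft sum = 0.796875. Satisfied.


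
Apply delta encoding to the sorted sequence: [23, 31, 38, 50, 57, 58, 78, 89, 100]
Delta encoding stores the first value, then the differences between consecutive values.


First value: 23
Deltas:
  31 - 23 = 8
  38 - 31 = 7
  50 - 38 = 12
  57 - 50 = 7
  58 - 57 = 1
  78 - 58 = 20
  89 - 78 = 11
  100 - 89 = 11


Delta encoded: [23, 8, 7, 12, 7, 1, 20, 11, 11]


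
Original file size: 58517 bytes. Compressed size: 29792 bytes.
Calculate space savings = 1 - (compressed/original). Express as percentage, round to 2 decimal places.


ratio = compressed/original = 29792/58517 = 0.509117
savings = 1 - ratio = 1 - 0.509117 = 0.490883
as a percentage: 0.490883 * 100 = 49.09%

Space savings = 1 - 29792/58517 = 49.09%


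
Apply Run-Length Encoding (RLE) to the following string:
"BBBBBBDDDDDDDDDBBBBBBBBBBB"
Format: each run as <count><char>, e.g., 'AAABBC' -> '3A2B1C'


Scanning runs left to right:
  i=0: run of 'B' x 6 -> '6B'
  i=6: run of 'D' x 9 -> '9D'
  i=15: run of 'B' x 11 -> '11B'

RLE = 6B9D11B


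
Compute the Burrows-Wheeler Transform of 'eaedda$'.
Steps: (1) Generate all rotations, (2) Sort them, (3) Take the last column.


Rotations (sorted):
  0: $eaedda -> last char: a
  1: a$eaedd -> last char: d
  2: aedda$e -> last char: e
  3: da$eaed -> last char: d
  4: dda$eae -> last char: e
  5: eaedda$ -> last char: $
  6: edda$ea -> last char: a


BWT = adede$a


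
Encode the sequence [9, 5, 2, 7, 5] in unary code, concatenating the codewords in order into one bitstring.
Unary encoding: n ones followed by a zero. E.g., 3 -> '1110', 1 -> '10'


Encode each number as n ones followed by a terminating 0:
  9 -> 1111111110 (10 bits)
  5 -> 111110 (6 bits)
  2 -> 110 (3 bits)
  7 -> 11111110 (8 bits)
  5 -> 111110 (6 bits)
Total length = 10 + 6 + 3 + 8 + 6 = 33 bits.

Unary([9, 5, 2, 7, 5]) = 111111111011111011011111110111110 (33 bits)


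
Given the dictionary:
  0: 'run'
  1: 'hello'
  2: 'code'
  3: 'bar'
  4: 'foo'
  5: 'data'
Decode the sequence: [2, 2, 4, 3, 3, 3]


Look up each index in the dictionary:
  2 -> 'code'
  2 -> 'code'
  4 -> 'foo'
  3 -> 'bar'
  3 -> 'bar'
  3 -> 'bar'

Decoded: "code code foo bar bar bar"


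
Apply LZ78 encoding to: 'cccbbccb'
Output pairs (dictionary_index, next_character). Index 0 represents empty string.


LZ78 encoding steps:
Dictionary: {0: ''}
Step 1: w='' (idx 0), next='c' -> output (0, 'c'), add 'c' as idx 1
Step 2: w='c' (idx 1), next='c' -> output (1, 'c'), add 'cc' as idx 2
Step 3: w='' (idx 0), next='b' -> output (0, 'b'), add 'b' as idx 3
Step 4: w='b' (idx 3), next='c' -> output (3, 'c'), add 'bc' as idx 4
Step 5: w='c' (idx 1), next='b' -> output (1, 'b'), add 'cb' as idx 5


Encoded: [(0, 'c'), (1, 'c'), (0, 'b'), (3, 'c'), (1, 'b')]


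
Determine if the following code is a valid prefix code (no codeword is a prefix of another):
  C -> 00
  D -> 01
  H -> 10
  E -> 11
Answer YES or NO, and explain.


Checking each pair (does one codeword prefix another?):
  C='00' vs D='01': no prefix
  C='00' vs H='10': no prefix
  C='00' vs E='11': no prefix
  D='01' vs C='00': no prefix
  D='01' vs H='10': no prefix
  D='01' vs E='11': no prefix
  H='10' vs C='00': no prefix
  H='10' vs D='01': no prefix
  H='10' vs E='11': no prefix
  E='11' vs C='00': no prefix
  E='11' vs D='01': no prefix
  E='11' vs H='10': no prefix
No violation found over all pairs.

YES -- this is a valid prefix code. No codeword is a prefix of any other codeword.


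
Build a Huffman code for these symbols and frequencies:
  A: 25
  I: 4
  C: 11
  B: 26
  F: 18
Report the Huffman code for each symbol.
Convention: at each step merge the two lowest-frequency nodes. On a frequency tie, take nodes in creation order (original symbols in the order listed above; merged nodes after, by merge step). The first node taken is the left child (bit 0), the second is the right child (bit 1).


Huffman tree construction:
Step 1: Merge I(4) + C(11) = 15
Step 2: Merge (I+C)(15) + F(18) = 33
Step 3: Merge A(25) + B(26) = 51
Step 4: Merge ((I+C)+F)(33) + (A+B)(51) = 84
Read each symbol's code off the tree from the root (left child = 0, right child = 1).

Codes:
  A: 10 (length 2)
  I: 000 (length 3)
  C: 001 (length 3)
  B: 11 (length 2)
  F: 01 (length 2)
Average code length: 183/84 = 2.1786 bits/symbol


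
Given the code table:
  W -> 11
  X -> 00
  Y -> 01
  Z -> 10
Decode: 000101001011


Decoding:
00 -> X
01 -> Y
01 -> Y
00 -> X
10 -> Z
11 -> W


Result: XYYXZW


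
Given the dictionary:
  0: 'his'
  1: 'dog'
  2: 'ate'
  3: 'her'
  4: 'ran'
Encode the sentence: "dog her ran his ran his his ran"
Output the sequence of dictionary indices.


Look up each word in the dictionary:
  'dog' -> 1
  'her' -> 3
  'ran' -> 4
  'his' -> 0
  'ran' -> 4
  'his' -> 0
  'his' -> 0
  'ran' -> 4

Encoded: [1, 3, 4, 0, 4, 0, 0, 4]


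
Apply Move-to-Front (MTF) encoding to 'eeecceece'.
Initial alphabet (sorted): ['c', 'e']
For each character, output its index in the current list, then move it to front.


MTF encoding:
'e': index 1 in ['c', 'e'] -> ['e', 'c']
'e': index 0 in ['e', 'c'] -> ['e', 'c']
'e': index 0 in ['e', 'c'] -> ['e', 'c']
'c': index 1 in ['e', 'c'] -> ['c', 'e']
'c': index 0 in ['c', 'e'] -> ['c', 'e']
'e': index 1 in ['c', 'e'] -> ['e', 'c']
'e': index 0 in ['e', 'c'] -> ['e', 'c']
'c': index 1 in ['e', 'c'] -> ['c', 'e']
'e': index 1 in ['c', 'e'] -> ['e', 'c']


Output: [1, 0, 0, 1, 0, 1, 0, 1, 1]


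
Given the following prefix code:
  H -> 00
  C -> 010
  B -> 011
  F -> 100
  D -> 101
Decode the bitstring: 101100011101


Decoding step by step:
Bits 101 -> D
Bits 100 -> F
Bits 011 -> B
Bits 101 -> D


Decoded message: DFBD


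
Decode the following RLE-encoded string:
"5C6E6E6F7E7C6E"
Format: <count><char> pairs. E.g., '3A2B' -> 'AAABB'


Expanding each <count><char> pair:
  5C -> 'CCCCC'
  6E -> 'EEEEEE'
  6E -> 'EEEEEE'
  6F -> 'FFFFFF'
  7E -> 'EEEEEEE'
  7C -> 'CCCCCCC'
  6E -> 'EEEEEE'

Decoded = CCCCCEEEEEEEEEEEEFFFFFFEEEEEEECCCCCCCEEEEEE


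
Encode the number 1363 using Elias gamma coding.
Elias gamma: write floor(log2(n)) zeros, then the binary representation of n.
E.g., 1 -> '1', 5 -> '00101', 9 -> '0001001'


num_bits = floor(log2(1363)) + 1 = 11
leading_zeros = num_bits - 1 = 10
binary(1363) = 10101010011

Elias gamma(1363) = '0000000000' + '10101010011' = 000000000010101010011 (21 bits)


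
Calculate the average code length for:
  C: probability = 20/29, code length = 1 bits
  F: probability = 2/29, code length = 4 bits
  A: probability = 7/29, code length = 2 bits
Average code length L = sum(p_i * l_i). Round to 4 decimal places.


Weighted contributions p_i * l_i:
  C: (20/29) * 1 = 20/29
  F: (2/29) * 4 = 8/29
  A: (7/29) * 2 = 14/29
Sum = (20 + 8 + 14)/29 = 42/29

L = 42/29 = 1.4483 bits/symbol


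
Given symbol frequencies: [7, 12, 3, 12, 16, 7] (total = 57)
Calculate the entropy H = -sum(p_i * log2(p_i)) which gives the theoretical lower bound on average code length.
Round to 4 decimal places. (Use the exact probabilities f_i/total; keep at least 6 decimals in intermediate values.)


Per-symbol terms -p_i * log2(p_i) with p_i = f_i/57:
  p = 7/57 = 0.122807: log2(p) = -3.025535, -p*log2(p) = 0.371557
  p = 12/57 = 0.210526: log2(p) = -2.247928, -p*log2(p) = 0.473248
  p = 3/57 = 0.052632: log2(p) = -4.247928, -p*log2(p) = 0.223575
  p = 12/57 = 0.210526: log2(p) = -2.247928, -p*log2(p) = 0.473248
  p = 16/57 = 0.280702: log2(p) = -1.832890, -p*log2(p) = 0.514495
  p = 7/57 = 0.122807: log2(p) = -3.025535, -p*log2(p) = 0.371557
H = 0.371557 + 0.473248 + 0.223575 + 0.473248 + 0.514495 + 0.371557 = 2.427680

H = 2.4277 bits/symbol


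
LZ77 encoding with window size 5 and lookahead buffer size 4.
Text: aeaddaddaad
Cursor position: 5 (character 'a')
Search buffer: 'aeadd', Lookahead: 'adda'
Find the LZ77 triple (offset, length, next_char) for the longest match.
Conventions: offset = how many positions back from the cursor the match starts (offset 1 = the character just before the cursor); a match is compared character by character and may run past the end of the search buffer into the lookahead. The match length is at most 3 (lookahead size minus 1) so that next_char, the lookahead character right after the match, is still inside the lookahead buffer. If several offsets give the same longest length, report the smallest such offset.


Try each offset into the search buffer:
  offset=1 (pos 4, char 'd'): match length 0
  offset=2 (pos 3, char 'd'): match length 0
  offset=3 (pos 2, char 'a'): match length 3
  offset=4 (pos 1, char 'e'): match length 0
  offset=5 (pos 0, char 'a'): match length 1
Longest match has length 3 at offset 3.
next_char = character at position 5 + 3 = 8 -> 'a'

Best match: offset=3, length=3 (matching 'add' starting at position 2)
LZ77 triple: (3, 3, 'a')


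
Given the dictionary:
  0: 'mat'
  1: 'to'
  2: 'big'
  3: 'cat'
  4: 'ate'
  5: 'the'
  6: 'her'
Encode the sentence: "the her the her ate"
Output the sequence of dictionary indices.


Look up each word in the dictionary:
  'the' -> 5
  'her' -> 6
  'the' -> 5
  'her' -> 6
  'ate' -> 4

Encoded: [5, 6, 5, 6, 4]


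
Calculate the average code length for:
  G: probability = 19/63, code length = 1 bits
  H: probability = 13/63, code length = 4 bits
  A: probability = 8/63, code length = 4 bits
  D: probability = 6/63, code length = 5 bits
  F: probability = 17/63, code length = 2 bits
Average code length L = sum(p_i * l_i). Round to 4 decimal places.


Weighted contributions p_i * l_i:
  G: (19/63) * 1 = 19/63
  H: (13/63) * 4 = 52/63
  A: (8/63) * 4 = 32/63
  D: (6/63) * 5 = 30/63
  F: (17/63) * 2 = 34/63
Sum = (19 + 52 + 32 + 30 + 34)/63 = 167/63

L = 167/63 = 2.6508 bits/symbol


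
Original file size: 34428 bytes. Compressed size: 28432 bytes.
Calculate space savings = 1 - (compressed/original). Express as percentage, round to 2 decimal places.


ratio = compressed/original = 28432/34428 = 0.825839
savings = 1 - ratio = 1 - 0.825839 = 0.174161
as a percentage: 0.174161 * 100 = 17.42%

Space savings = 1 - 28432/34428 = 17.42%


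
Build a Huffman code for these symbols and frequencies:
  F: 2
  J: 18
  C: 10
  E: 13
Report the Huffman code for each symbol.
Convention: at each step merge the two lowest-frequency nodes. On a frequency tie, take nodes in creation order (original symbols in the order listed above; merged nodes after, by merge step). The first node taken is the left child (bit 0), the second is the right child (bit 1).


Huffman tree construction:
Step 1: Merge F(2) + C(10) = 12
Step 2: Merge (F+C)(12) + E(13) = 25
Step 3: Merge J(18) + ((F+C)+E)(25) = 43
Read each symbol's code off the tree from the root (left child = 0, right child = 1).

Codes:
  F: 100 (length 3)
  J: 0 (length 1)
  C: 101 (length 3)
  E: 11 (length 2)
Average code length: 80/43 = 1.8605 bits/symbol


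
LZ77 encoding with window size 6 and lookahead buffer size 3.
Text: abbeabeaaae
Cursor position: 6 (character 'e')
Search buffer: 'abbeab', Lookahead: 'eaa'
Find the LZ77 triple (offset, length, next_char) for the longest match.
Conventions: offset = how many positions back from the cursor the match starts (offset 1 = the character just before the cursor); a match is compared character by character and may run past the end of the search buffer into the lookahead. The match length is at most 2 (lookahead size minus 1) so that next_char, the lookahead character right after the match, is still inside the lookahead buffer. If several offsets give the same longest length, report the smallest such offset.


Try each offset into the search buffer:
  offset=1 (pos 5, char 'b'): match length 0
  offset=2 (pos 4, char 'a'): match length 0
  offset=3 (pos 3, char 'e'): match length 2
  offset=4 (pos 2, char 'b'): match length 0
  offset=5 (pos 1, char 'b'): match length 0
  offset=6 (pos 0, char 'a'): match length 0
Longest match has length 2 at offset 3.
next_char = character at position 6 + 2 = 8 -> 'a'

Best match: offset=3, length=2 (matching 'ea' starting at position 3)
LZ77 triple: (3, 2, 'a')


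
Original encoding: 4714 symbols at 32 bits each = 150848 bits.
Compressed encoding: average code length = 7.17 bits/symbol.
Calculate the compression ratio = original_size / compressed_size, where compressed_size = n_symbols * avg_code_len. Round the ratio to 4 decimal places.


original_size = n_symbols * orig_bits = 4714 * 32 = 150848 bits
compressed_size = n_symbols * avg_code_len = 4714 * 7.17 = 33799.38 bits
ratio = original_size / compressed_size = 150848 / 33799.38 = 4.463

Compression ratio = 4.463


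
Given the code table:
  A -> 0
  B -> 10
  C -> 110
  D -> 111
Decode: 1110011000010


Decoding:
111 -> D
0 -> A
0 -> A
110 -> C
0 -> A
0 -> A
0 -> A
10 -> B


Result: DAACAAAB


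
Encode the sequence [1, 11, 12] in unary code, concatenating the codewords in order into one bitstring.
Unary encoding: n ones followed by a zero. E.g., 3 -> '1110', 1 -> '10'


Encode each number as n ones followed by a terminating 0:
  1 -> 10 (2 bits)
  11 -> 111111111110 (12 bits)
  12 -> 1111111111110 (13 bits)
Total length = 2 + 12 + 13 = 27 bits.

Unary([1, 11, 12]) = 101111111111101111111111110 (27 bits)


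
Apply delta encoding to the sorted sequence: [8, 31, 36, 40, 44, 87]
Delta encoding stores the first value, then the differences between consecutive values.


First value: 8
Deltas:
  31 - 8 = 23
  36 - 31 = 5
  40 - 36 = 4
  44 - 40 = 4
  87 - 44 = 43


Delta encoded: [8, 23, 5, 4, 4, 43]


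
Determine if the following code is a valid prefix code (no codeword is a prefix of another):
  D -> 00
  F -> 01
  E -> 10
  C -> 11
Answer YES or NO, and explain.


Checking each pair (does one codeword prefix another?):
  D='00' vs F='01': no prefix
  D='00' vs E='10': no prefix
  D='00' vs C='11': no prefix
  F='01' vs D='00': no prefix
  F='01' vs E='10': no prefix
  F='01' vs C='11': no prefix
  E='10' vs D='00': no prefix
  E='10' vs F='01': no prefix
  E='10' vs C='11': no prefix
  C='11' vs D='00': no prefix
  C='11' vs F='01': no prefix
  C='11' vs E='10': no prefix
No violation found over all pairs.

YES -- this is a valid prefix code. No codeword is a prefix of any other codeword.


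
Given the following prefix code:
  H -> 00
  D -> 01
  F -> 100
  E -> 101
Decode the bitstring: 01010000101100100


Decoding step by step:
Bits 01 -> D
Bits 01 -> D
Bits 00 -> H
Bits 00 -> H
Bits 101 -> E
Bits 100 -> F
Bits 100 -> F


Decoded message: DDHHEFF


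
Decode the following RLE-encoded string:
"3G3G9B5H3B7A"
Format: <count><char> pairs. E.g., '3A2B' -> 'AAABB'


Expanding each <count><char> pair:
  3G -> 'GGG'
  3G -> 'GGG'
  9B -> 'BBBBBBBBB'
  5H -> 'HHHHH'
  3B -> 'BBB'
  7A -> 'AAAAAAA'

Decoded = GGGGGGBBBBBBBBBHHHHHBBBAAAAAAA


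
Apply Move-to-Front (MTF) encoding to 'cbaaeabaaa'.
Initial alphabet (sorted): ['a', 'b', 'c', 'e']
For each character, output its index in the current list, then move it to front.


MTF encoding:
'c': index 2 in ['a', 'b', 'c', 'e'] -> ['c', 'a', 'b', 'e']
'b': index 2 in ['c', 'a', 'b', 'e'] -> ['b', 'c', 'a', 'e']
'a': index 2 in ['b', 'c', 'a', 'e'] -> ['a', 'b', 'c', 'e']
'a': index 0 in ['a', 'b', 'c', 'e'] -> ['a', 'b', 'c', 'e']
'e': index 3 in ['a', 'b', 'c', 'e'] -> ['e', 'a', 'b', 'c']
'a': index 1 in ['e', 'a', 'b', 'c'] -> ['a', 'e', 'b', 'c']
'b': index 2 in ['a', 'e', 'b', 'c'] -> ['b', 'a', 'e', 'c']
'a': index 1 in ['b', 'a', 'e', 'c'] -> ['a', 'b', 'e', 'c']
'a': index 0 in ['a', 'b', 'e', 'c'] -> ['a', 'b', 'e', 'c']
'a': index 0 in ['a', 'b', 'e', 'c'] -> ['a', 'b', 'e', 'c']


Output: [2, 2, 2, 0, 3, 1, 2, 1, 0, 0]


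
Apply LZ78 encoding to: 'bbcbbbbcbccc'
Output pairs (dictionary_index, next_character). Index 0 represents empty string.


LZ78 encoding steps:
Dictionary: {0: ''}
Step 1: w='' (idx 0), next='b' -> output (0, 'b'), add 'b' as idx 1
Step 2: w='b' (idx 1), next='c' -> output (1, 'c'), add 'bc' as idx 2
Step 3: w='b' (idx 1), next='b' -> output (1, 'b'), add 'bb' as idx 3
Step 4: w='bb' (idx 3), next='c' -> output (3, 'c'), add 'bbc' as idx 4
Step 5: w='bc' (idx 2), next='c' -> output (2, 'c'), add 'bcc' as idx 5
Step 6: w='' (idx 0), next='c' -> output (0, 'c'), add 'c' as idx 6


Encoded: [(0, 'b'), (1, 'c'), (1, 'b'), (3, 'c'), (2, 'c'), (0, 'c')]


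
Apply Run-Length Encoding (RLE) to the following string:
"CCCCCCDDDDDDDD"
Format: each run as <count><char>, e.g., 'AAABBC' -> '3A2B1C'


Scanning runs left to right:
  i=0: run of 'C' x 6 -> '6C'
  i=6: run of 'D' x 8 -> '8D'

RLE = 6C8D


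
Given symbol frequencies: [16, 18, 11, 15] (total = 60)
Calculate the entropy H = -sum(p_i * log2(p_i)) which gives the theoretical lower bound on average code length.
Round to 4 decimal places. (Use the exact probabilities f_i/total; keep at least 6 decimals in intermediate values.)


Per-symbol terms -p_i * log2(p_i) with p_i = f_i/60:
  p = 16/60 = 0.266667: log2(p) = -1.906891, -p*log2(p) = 0.508504
  p = 18/60 = 0.300000: log2(p) = -1.736966, -p*log2(p) = 0.521090
  p = 11/60 = 0.183333: log2(p) = -2.447459, -p*log2(p) = 0.448701
  p = 15/60 = 0.250000: log2(p) = -2.000000, -p*log2(p) = 0.500000
H = 0.508504 + 0.521090 + 0.448701 + 0.500000 = 1.978295

H = 1.9783 bits/symbol


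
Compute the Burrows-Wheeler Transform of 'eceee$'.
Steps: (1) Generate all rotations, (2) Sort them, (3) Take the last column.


Rotations (sorted):
  0: $eceee -> last char: e
  1: ceee$e -> last char: e
  2: e$ecee -> last char: e
  3: eceee$ -> last char: $
  4: ee$ece -> last char: e
  5: eee$ec -> last char: c


BWT = eee$ec


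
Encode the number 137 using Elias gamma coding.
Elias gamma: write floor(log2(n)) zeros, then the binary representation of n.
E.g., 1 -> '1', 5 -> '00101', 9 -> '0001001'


num_bits = floor(log2(137)) + 1 = 8
leading_zeros = num_bits - 1 = 7
binary(137) = 10001001

Elias gamma(137) = '0000000' + '10001001' = 000000010001001 (15 bits)


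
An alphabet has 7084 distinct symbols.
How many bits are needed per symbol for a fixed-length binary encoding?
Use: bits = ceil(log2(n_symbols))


log2(7084) = 12.7903
Bracket: 2^12 = 4096 < 7084 <= 2^13 = 8192
So ceil(log2(7084)) = 13

bits = ceil(log2(7084)) = ceil(12.7903) = 13 bits


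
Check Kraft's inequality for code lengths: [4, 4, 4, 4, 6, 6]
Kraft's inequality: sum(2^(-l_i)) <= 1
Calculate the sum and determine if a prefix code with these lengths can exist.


Sum = 2^(-4) + 2^(-4) + 2^(-4) + 2^(-4) + 2^(-6) + 2^(-6)
    = 0.0625 + 0.0625 + 0.0625 + 0.0625 + 0.015625 + 0.015625
    = 18/64 = 0.28125
Since 0.28125 <= 1, Kraft's inequality IS satisfied.
A prefix code with these lengths CAN exist.

Kraft sum = 0.28125. Satisfied.


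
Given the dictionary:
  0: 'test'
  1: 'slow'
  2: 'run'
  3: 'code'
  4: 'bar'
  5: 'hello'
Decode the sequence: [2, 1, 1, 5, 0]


Look up each index in the dictionary:
  2 -> 'run'
  1 -> 'slow'
  1 -> 'slow'
  5 -> 'hello'
  0 -> 'test'

Decoded: "run slow slow hello test"


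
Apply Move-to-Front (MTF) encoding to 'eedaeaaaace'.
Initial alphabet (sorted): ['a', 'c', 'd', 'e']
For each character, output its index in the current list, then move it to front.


MTF encoding:
'e': index 3 in ['a', 'c', 'd', 'e'] -> ['e', 'a', 'c', 'd']
'e': index 0 in ['e', 'a', 'c', 'd'] -> ['e', 'a', 'c', 'd']
'd': index 3 in ['e', 'a', 'c', 'd'] -> ['d', 'e', 'a', 'c']
'a': index 2 in ['d', 'e', 'a', 'c'] -> ['a', 'd', 'e', 'c']
'e': index 2 in ['a', 'd', 'e', 'c'] -> ['e', 'a', 'd', 'c']
'a': index 1 in ['e', 'a', 'd', 'c'] -> ['a', 'e', 'd', 'c']
'a': index 0 in ['a', 'e', 'd', 'c'] -> ['a', 'e', 'd', 'c']
'a': index 0 in ['a', 'e', 'd', 'c'] -> ['a', 'e', 'd', 'c']
'a': index 0 in ['a', 'e', 'd', 'c'] -> ['a', 'e', 'd', 'c']
'c': index 3 in ['a', 'e', 'd', 'c'] -> ['c', 'a', 'e', 'd']
'e': index 2 in ['c', 'a', 'e', 'd'] -> ['e', 'c', 'a', 'd']


Output: [3, 0, 3, 2, 2, 1, 0, 0, 0, 3, 2]


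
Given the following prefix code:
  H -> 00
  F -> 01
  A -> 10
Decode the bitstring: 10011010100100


Decoding step by step:
Bits 10 -> A
Bits 01 -> F
Bits 10 -> A
Bits 10 -> A
Bits 10 -> A
Bits 01 -> F
Bits 00 -> H


Decoded message: AFAAAFH


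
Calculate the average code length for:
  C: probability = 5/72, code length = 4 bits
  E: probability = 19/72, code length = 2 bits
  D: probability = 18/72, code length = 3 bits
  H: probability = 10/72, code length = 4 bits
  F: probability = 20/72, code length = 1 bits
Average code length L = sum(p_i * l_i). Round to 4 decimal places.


Weighted contributions p_i * l_i:
  C: (5/72) * 4 = 20/72
  E: (19/72) * 2 = 38/72
  D: (18/72) * 3 = 54/72
  H: (10/72) * 4 = 40/72
  F: (20/72) * 1 = 20/72
Sum = (20 + 38 + 54 + 40 + 20)/72 = 172/72

L = 172/72 = 2.3889 bits/symbol


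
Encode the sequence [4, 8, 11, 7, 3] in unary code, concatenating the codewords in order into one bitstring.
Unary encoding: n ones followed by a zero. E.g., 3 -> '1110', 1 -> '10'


Encode each number as n ones followed by a terminating 0:
  4 -> 11110 (5 bits)
  8 -> 111111110 (9 bits)
  11 -> 111111111110 (12 bits)
  7 -> 11111110 (8 bits)
  3 -> 1110 (4 bits)
Total length = 5 + 9 + 12 + 8 + 4 = 38 bits.

Unary([4, 8, 11, 7, 3]) = 11110111111110111111111110111111101110 (38 bits)


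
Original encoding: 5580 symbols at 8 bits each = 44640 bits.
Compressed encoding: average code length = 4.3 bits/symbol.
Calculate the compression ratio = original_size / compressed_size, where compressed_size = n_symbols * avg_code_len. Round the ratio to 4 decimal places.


original_size = n_symbols * orig_bits = 5580 * 8 = 44640 bits
compressed_size = n_symbols * avg_code_len = 5580 * 4.3 = 23994.0 bits
ratio = original_size / compressed_size = 44640 / 23994.0 = 1.8605

Compression ratio = 1.8605


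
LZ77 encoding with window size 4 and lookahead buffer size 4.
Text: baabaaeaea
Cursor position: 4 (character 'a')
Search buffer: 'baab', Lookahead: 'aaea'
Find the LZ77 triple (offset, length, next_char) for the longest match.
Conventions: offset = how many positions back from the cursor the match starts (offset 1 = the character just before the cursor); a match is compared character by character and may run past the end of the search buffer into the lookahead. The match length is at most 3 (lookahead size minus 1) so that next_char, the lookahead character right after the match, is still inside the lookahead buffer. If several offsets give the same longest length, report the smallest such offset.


Try each offset into the search buffer:
  offset=1 (pos 3, char 'b'): match length 0
  offset=2 (pos 2, char 'a'): match length 1
  offset=3 (pos 1, char 'a'): match length 2
  offset=4 (pos 0, char 'b'): match length 0
Longest match has length 2 at offset 3.
next_char = character at position 4 + 2 = 6 -> 'e'

Best match: offset=3, length=2 (matching 'aa' starting at position 1)
LZ77 triple: (3, 2, 'e')


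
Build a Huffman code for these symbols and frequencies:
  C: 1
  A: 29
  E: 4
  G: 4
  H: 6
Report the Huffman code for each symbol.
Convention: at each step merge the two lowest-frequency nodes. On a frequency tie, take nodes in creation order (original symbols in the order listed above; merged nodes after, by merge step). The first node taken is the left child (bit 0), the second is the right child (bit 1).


Huffman tree construction:
Step 1: Merge C(1) + E(4) = 5
Step 2: Merge G(4) + (C+E)(5) = 9
Step 3: Merge H(6) + (G+(C+E))(9) = 15
Step 4: Merge (H+(G+(C+E)))(15) + A(29) = 44
Read each symbol's code off the tree from the root (left child = 0, right child = 1).

Codes:
  C: 0110 (length 4)
  A: 1 (length 1)
  E: 0111 (length 4)
  G: 010 (length 3)
  H: 00 (length 2)
Average code length: 73/44 = 1.6591 bits/symbol
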